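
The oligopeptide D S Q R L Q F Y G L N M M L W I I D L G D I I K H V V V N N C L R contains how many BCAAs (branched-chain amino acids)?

12

V, L, and I make up the branched-chain aliphatic group.
Matching residues: L5, L10, L14, I16, I17, L19, I22, I23, V26, V27, V28, L32.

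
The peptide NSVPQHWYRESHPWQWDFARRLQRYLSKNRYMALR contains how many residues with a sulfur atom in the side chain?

1

The sulfur-bearing residues are cysteine (–SH) and methionine (–S–CH₃).
Matching residues: M32.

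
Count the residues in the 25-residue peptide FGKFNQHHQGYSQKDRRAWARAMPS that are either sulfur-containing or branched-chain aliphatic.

Sulfur-containing: C, M. Branched-chain aliphatic: I, L, V.
Sulfur-containing residues here: M23 (1).
Branched-chain aliphatic residues here: none (0).
The two groups share no amino acid, so total = 1 + 0 = 1.

1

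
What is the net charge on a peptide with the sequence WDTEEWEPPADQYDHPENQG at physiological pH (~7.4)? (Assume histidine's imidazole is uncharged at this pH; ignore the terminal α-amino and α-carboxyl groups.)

Near pH 7.4, K and R contribute +1 each, D and E contribute −1 each, and every other side chain (His included, as stated) is uncharged.
Positive (K, R): none → +0.
Negative (D, E): D2, E4, E5, E7, D11, D14, E17 → −7.
Net charge = (+0) + (−7) = −7.

-7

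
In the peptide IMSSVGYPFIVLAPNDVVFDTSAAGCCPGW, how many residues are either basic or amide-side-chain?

1

Basic: H, K, R. Amide-side-chain: N, Q.
Basic residues here: none (0).
Amide-side-chain residues here: N15 (1).
The two groups share no amino acid, so total = 0 + 1 = 1.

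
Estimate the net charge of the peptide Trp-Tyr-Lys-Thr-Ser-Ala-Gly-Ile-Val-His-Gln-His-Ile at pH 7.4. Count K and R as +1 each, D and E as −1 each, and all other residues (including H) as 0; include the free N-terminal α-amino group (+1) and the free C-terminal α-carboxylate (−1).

Positive (K, R): Lys3 → +1.
Negative (D, E): none → −0.
The N-terminus (+1) and C-terminus (−1) cancel.
Net charge = (+1) + (−0) = +1.

+1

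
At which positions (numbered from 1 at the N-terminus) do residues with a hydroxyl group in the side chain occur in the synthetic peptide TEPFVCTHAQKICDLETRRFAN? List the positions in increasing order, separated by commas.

S, T, and Y are the three residues with a side-chain hydroxyl.
Matching residues: T1, T7, T17.

1, 7, 17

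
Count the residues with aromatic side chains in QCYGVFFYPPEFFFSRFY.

9

F, W, and Y each carry an aromatic ring on the side chain.
Matching residues: Y3, F6, F7, Y8, F12, F13, F14, F17, Y18.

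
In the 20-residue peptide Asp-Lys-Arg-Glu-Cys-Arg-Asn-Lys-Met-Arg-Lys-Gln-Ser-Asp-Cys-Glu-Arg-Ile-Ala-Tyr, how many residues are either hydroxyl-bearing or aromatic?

Hydroxyl-bearing: S, T, Y. Aromatic: F, W, Y.
Hydroxyl-bearing residues here: Ser13, Tyr20 (2).
Aromatic residues here: Tyr20 (1).
Y is in both groups, so the 1 Y residue must not be double-counted.
Total = 2 + 1 − 1 = 2.

2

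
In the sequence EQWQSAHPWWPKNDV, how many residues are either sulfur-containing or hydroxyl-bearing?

Sulfur-containing: C, M. Hydroxyl-bearing: S, T, Y.
Sulfur-containing residues here: none (0).
Hydroxyl-bearing residues here: S5 (1).
The two groups share no amino acid, so total = 0 + 1 = 1.

1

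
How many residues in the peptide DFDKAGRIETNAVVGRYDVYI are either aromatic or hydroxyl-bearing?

Aromatic: F, W, Y. Hydroxyl-bearing: S, T, Y.
Aromatic residues here: F2, Y17, Y20 (3).
Hydroxyl-bearing residues here: T10, Y17, Y20 (3).
Y is in both groups, so the 2 Y residues must not be double-counted.
Total = 3 + 3 − 2 = 4.

4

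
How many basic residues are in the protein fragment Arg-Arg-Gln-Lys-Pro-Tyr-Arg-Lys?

5

K, R, and H are the three residues with basic side chains (ε-amine, guanidinium, and imidazole respectively).
Matching residues: Arg1, Arg2, Lys4, Arg7, Lys8.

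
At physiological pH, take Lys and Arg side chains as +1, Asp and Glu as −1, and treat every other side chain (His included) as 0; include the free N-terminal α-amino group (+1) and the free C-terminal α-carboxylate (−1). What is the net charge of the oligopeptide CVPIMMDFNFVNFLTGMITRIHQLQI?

Positive (K, R): R20 → +1.
Negative (D, E): D7 → −1.
The N-terminus (+1) and C-terminus (−1) cancel.
Net charge = (+1) + (−1) = 0.

0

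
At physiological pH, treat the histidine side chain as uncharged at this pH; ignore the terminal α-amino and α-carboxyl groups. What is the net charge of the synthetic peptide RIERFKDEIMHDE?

At pH ~7.4 the Lys and Arg side chains are protonated (+1), the Asp and Glu side chains are deprotonated (−1), and with His taken as neutral all other side chains carry no charge.
Positive (K, R): R1, R4, K6 → +3.
Negative (D, E): E3, D7, E8, D12, E13 → −5.
Net charge = (+3) + (−5) = −2.

-2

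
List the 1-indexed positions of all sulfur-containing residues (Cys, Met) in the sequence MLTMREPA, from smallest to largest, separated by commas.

1, 4

Matching residues: M1, M4.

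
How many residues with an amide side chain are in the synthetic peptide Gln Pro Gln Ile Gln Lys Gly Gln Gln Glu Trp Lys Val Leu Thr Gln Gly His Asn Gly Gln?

Only N (asparagine) and Q (glutamine) carry a side-chain carboxamide.
Matching residues: Gln1, Gln3, Gln5, Gln8, Gln9, Gln16, Asn19, Gln21.

8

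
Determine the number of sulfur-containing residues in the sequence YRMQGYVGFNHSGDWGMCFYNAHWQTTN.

3

Cysteine (C, thiol) and methionine (M, thioether) are the two sulfur-containing amino acids.
Matching residues: M3, M17, C18.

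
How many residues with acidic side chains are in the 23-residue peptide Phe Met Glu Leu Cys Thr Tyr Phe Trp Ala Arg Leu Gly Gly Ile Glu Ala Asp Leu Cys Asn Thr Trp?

3

Only D (aspartate) and E (glutamate) carry a side-chain carboxylic acid.
Matching residues: Glu3, Glu16, Asp18.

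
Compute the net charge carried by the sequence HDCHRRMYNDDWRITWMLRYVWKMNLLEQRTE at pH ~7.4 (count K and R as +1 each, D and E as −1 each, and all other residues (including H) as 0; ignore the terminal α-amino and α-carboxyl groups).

Positive (K, R): R5, R6, R13, R19, K23, R30 → +6.
Negative (D, E): D2, D10, D11, E28, E32 → −5.
Net charge = (+6) + (−5) = +1.

+1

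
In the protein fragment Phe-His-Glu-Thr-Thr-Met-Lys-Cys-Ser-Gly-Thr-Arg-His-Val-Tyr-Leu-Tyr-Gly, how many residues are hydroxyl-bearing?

Serine (S), threonine (T), and tyrosine (Y) each carry a hydroxyl group on the side chain.
Matching residues: Thr4, Thr5, Ser9, Thr11, Tyr15, Tyr17.

6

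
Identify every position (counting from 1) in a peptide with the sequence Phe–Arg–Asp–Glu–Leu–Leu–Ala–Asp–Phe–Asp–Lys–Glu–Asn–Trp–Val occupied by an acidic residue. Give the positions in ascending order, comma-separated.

The acidic residues are Asp (D) and Glu (E), whose side chains end in a carboxylate group.
Matching residues: Asp3, Glu4, Asp8, Asp10, Glu12.

3, 4, 8, 10, 12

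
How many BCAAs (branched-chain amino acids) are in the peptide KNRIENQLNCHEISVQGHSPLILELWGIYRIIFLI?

13

V, L, and I make up the branched-chain aliphatic group.
Matching residues: I4, L8, I13, V15, L21, I22, L23, L25, I28, I31, I32, L34, I35.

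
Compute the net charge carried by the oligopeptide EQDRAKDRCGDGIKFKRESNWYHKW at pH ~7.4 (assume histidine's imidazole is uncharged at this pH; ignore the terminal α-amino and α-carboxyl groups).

Near pH 7.4, K and R contribute +1 each, D and E contribute −1 each, and every other side chain (His included, as stated) is uncharged.
Positive (K, R): R4, K6, R8, K14, K16, R17, K24 → +7.
Negative (D, E): E1, D3, D7, D11, E18 → −5.
Net charge = (+7) + (−5) = +2.

+2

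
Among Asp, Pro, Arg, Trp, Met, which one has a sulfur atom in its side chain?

Met

Only Cys (C) and Met (M) have a sulfur atom in the side chain.
Of the listed options, only Met belongs to this group.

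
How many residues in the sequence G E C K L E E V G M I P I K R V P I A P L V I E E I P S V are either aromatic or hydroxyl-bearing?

1

Aromatic: F, W, Y. Hydroxyl-bearing: S, T, Y.
Aromatic residues here: none (0).
Hydroxyl-bearing residues here: S28 (1).
(Y belongs to both groups, but none appear in this sequence.) Total = 0 + 1 = 1.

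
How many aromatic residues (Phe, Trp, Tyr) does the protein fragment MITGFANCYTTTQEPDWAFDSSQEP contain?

4

Matching residues: F5, Y9, W17, F19.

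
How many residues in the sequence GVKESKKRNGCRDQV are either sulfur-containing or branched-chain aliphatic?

3

Sulfur-containing: C, M. Branched-chain aliphatic: I, L, V.
Sulfur-containing residues here: C11 (1).
Branched-chain aliphatic residues here: V2, V15 (2).
The two groups share no amino acid, so total = 1 + 2 = 3.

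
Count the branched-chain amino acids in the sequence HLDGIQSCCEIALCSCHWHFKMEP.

The BCAAs are Val, Leu, and Ile — aliphatic side chains with a branch point.
Matching residues: L2, I5, I11, L13.

4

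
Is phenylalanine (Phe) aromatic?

Yes

Phenylalanine (F), tryptophan (W), and tyrosine (Y) have aromatic ring side chains.
Phenylalanine is in this group.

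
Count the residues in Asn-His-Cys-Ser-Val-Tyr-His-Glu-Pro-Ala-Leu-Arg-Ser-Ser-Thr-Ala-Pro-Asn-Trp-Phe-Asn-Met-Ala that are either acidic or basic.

4

Acidic: D, E. Basic: H, K, R.
Acidic residues here: Glu8 (1).
Basic residues here: His2, His7, Arg12 (3).
The two groups share no amino acid, so total = 1 + 3 = 4.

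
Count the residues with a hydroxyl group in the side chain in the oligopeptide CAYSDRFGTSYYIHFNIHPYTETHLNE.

9

Serine (S), threonine (T), and tyrosine (Y) each carry a hydroxyl group on the side chain.
Matching residues: Y3, S4, T9, S10, Y11, Y12, Y20, T21, T23.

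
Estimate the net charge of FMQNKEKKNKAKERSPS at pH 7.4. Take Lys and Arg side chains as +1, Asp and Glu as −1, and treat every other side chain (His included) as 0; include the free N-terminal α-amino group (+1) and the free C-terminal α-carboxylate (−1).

Positive (K, R): K5, K7, K8, K10, K12, R14 → +6.
Negative (D, E): E6, E13 → −2.
The N-terminus (+1) and C-terminus (−1) cancel.
Net charge = (+6) + (−2) = +4.

+4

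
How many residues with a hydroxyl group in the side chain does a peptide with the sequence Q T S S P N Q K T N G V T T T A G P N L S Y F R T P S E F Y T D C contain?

S, T, and Y are the three residues with a side-chain hydroxyl.
Matching residues: T2, S3, S4, T9, T13, T14, T15, S21, Y22, T25, S27, Y30, T31.

13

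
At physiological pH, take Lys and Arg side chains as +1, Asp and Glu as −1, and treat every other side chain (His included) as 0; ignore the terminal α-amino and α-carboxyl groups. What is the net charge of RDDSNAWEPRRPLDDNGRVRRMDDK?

Positive (K, R): R1, R10, R11, R18, R20, R21, K25 → +7.
Negative (D, E): D2, D3, E8, D14, D15, D23, D24 → −7.
Net charge = (+7) + (−7) = 0.

0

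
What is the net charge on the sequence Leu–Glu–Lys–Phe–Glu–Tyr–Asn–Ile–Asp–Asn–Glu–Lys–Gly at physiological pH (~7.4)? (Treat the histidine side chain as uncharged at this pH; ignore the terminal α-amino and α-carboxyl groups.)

Near pH 7.4, K and R contribute +1 each, D and E contribute −1 each, and every other side chain (His included, as stated) is uncharged.
Positive (K, R): Lys3, Lys12 → +2.
Negative (D, E): Glu2, Glu5, Asp9, Glu11 → −4.
Net charge = (+2) + (−4) = −2.

-2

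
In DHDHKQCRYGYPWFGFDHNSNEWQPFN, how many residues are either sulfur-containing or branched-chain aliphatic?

Sulfur-containing: C, M. Branched-chain aliphatic: I, L, V.
Sulfur-containing residues here: C7 (1).
Branched-chain aliphatic residues here: none (0).
The two groups share no amino acid, so total = 1 + 0 = 1.

1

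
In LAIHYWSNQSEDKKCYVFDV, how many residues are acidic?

3

Only D (aspartate) and E (glutamate) carry a side-chain carboxylic acid.
Matching residues: E11, D12, D19.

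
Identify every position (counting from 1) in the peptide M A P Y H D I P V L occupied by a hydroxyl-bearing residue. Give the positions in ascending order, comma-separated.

4

S, T, and Y are the three residues with a side-chain hydroxyl.
Matching residues: Y4.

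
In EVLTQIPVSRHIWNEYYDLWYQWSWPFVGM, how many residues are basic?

The basic amino acids are Lys (K), Arg (R), and His (H).
Matching residues: R10, H11.

2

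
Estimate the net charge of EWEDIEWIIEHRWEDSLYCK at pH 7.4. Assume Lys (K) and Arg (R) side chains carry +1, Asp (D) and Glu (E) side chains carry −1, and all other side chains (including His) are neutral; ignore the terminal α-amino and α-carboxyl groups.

-5

Positive (K, R): R12, K20 → +2.
Negative (D, E): E1, E3, D4, E6, E10, E14, D15 → −7.
Net charge = (+2) + (−7) = −5.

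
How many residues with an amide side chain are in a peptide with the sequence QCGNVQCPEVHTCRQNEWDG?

Only N (asparagine) and Q (glutamine) carry a side-chain carboxamide.
Matching residues: Q1, N4, Q6, Q15, N16.

5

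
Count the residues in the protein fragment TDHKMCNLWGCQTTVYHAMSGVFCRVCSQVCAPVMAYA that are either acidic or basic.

5

Acidic: D, E. Basic: H, K, R.
Acidic residues here: D2 (1).
Basic residues here: H3, K4, H17, R25 (4).
The two groups share no amino acid, so total = 1 + 4 = 5.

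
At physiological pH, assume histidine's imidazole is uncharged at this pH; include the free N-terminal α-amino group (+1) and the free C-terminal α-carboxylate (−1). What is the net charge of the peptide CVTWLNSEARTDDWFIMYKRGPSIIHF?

The side chains ionized at physiological pH are Lys/Arg (+1) and Asp/Glu (−1); with His treated as neutral, nothing else contributes.
Positive (K, R): R10, K19, R20 → +3.
Negative (D, E): E8, D12, D13 → −3.
The N-terminus (+1) and C-terminus (−1) cancel.
Net charge = (+3) + (−3) = 0.

0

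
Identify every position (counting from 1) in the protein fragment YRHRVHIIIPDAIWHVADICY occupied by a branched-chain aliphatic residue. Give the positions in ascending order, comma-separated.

Valine (V), leucine (L), and isoleucine (I) are the branched-chain amino acids.
Matching residues: V5, I7, I8, I9, I13, V16, I19.

5, 7, 8, 9, 13, 16, 19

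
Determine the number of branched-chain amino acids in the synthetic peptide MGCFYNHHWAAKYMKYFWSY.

The BCAAs are Val, Leu, and Ile — aliphatic side chains with a branch point.
None of the 20 residues belong to this group.

0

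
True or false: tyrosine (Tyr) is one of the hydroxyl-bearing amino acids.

Serine (S), threonine (T), and tyrosine (Y) each carry a hydroxyl group on the side chain.
Tyrosine is in this group.

True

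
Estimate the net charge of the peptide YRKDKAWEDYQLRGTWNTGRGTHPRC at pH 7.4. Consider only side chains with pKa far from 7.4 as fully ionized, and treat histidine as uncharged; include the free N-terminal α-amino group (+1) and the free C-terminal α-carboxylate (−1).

The side chains ionized at physiological pH are Lys/Arg (+1) and Asp/Glu (−1); with His treated as neutral, nothing else contributes.
Positive (K, R): R2, K3, K5, R13, R20, R25 → +6.
Negative (D, E): D4, E8, D9 → −3.
The N-terminus (+1) and C-terminus (−1) cancel.
Net charge = (+6) + (−3) = +3.

+3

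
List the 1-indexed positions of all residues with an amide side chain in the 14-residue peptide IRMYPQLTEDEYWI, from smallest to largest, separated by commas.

Asparagine (N) and glutamine (Q) have uncharged amide side chains.
Matching residues: Q6.

6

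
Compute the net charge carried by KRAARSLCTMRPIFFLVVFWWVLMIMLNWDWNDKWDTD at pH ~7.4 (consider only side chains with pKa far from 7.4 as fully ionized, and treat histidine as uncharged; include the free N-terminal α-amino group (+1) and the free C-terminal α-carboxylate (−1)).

At pH ~7.4 the Lys and Arg side chains are protonated (+1), the Asp and Glu side chains are deprotonated (−1), and with His taken as neutral all other side chains carry no charge.
Positive (K, R): K1, R2, R5, R11, K34 → +5.
Negative (D, E): D30, D33, D36, D38 → −4.
The N-terminus (+1) and C-terminus (−1) cancel.
Net charge = (+5) + (−4) = +1.

+1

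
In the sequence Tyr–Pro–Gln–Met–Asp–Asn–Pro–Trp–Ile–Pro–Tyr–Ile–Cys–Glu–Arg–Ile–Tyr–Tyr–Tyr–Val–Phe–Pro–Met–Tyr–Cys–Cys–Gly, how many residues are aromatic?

Phenylalanine (F), tryptophan (W), and tyrosine (Y) have aromatic ring side chains.
Matching residues: Tyr1, Trp8, Tyr11, Tyr17, Tyr18, Tyr19, Phe21, Tyr24.

8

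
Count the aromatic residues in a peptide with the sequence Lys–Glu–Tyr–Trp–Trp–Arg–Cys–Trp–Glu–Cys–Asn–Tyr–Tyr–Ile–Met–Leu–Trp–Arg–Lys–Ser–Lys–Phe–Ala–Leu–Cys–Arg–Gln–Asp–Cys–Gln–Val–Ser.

8

Phenylalanine (F), tryptophan (W), and tyrosine (Y) have aromatic ring side chains.
Matching residues: Tyr3, Trp4, Trp5, Trp8, Tyr12, Tyr13, Trp17, Phe22.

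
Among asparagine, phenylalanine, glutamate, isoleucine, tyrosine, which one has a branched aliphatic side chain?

V, L, and I make up the branched-chain aliphatic group.
Of the listed options, only isoleucine belongs to this group.

isoleucine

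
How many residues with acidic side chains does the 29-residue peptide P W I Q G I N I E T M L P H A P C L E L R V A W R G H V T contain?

2

Only D (aspartate) and E (glutamate) carry a side-chain carboxylic acid.
Matching residues: E9, E19.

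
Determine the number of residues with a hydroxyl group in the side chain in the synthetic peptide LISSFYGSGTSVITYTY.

S, T, and Y are the three residues with a side-chain hydroxyl.
Matching residues: S3, S4, Y6, S8, T10, S11, T14, Y15, T16, Y17.

10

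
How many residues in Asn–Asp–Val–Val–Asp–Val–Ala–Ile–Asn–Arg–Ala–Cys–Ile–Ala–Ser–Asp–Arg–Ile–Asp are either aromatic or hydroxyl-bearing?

1

Aromatic: F, W, Y. Hydroxyl-bearing: S, T, Y.
Aromatic residues here: none (0).
Hydroxyl-bearing residues here: Ser15 (1).
(Y belongs to both groups, but none appear in this sequence.) Total = 0 + 1 = 1.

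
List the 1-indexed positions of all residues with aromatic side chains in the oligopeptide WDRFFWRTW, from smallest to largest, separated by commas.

The aromatic amino acids are Phe (F, benzyl), Trp (W, indole), and Tyr (Y, phenol).
Matching residues: W1, F4, F5, W6, W9.

1, 4, 5, 6, 9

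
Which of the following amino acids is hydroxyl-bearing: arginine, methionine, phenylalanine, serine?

S, T, and Y are the three residues with a side-chain hydroxyl.
Of the listed options, only serine belongs to this group.

serine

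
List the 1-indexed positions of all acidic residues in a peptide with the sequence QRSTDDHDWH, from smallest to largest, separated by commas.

Only D (aspartate) and E (glutamate) carry a side-chain carboxylic acid.
Matching residues: D5, D6, D8.

5, 6, 8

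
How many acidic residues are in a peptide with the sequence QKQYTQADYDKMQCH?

Only D (aspartate) and E (glutamate) carry a side-chain carboxylic acid.
Matching residues: D8, D10.

2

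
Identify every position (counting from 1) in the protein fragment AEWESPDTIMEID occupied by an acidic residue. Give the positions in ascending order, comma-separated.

2, 4, 7, 11, 13

Aspartate (D) and glutamate (E) have carboxylic-acid side chains and are the acidic amino acids.
Matching residues: E2, E4, D7, E11, D13.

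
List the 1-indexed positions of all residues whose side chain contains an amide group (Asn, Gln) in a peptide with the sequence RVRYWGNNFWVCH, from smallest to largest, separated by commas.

Matching residues: N7, N8.

7, 8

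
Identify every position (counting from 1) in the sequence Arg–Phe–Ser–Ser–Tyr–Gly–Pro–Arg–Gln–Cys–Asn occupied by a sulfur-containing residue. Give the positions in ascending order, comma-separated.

The sulfur-bearing residues are cysteine (–SH) and methionine (–S–CH₃).
Matching residues: Cys10.

10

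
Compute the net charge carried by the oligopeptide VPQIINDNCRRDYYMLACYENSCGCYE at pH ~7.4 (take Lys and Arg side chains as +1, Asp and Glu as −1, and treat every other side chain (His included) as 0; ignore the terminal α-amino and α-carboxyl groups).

Positive (K, R): R10, R11 → +2.
Negative (D, E): D7, D12, E20, E27 → −4.
Net charge = (+2) + (−4) = −2.

-2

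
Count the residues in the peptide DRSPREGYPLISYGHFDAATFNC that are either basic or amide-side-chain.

Basic: H, K, R. Amide-side-chain: N, Q.
Basic residues here: R2, R5, H15 (3).
Amide-side-chain residues here: N22 (1).
The two groups share no amino acid, so total = 3 + 1 = 4.

4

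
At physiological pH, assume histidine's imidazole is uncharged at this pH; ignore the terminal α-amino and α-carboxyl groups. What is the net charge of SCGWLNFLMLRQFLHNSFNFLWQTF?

At pH ~7.4 the Lys and Arg side chains are protonated (+1), the Asp and Glu side chains are deprotonated (−1), and with His taken as neutral all other side chains carry no charge.
Positive (K, R): R11 → +1.
Negative (D, E): none → −0.
Net charge = (+1) + (−0) = +1.

+1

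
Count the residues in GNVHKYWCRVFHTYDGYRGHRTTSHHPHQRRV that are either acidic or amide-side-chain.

Acidic: D, E. Amide-side-chain: N, Q.
Acidic residues here: D15 (1).
Amide-side-chain residues here: N2, Q29 (2).
The two groups share no amino acid, so total = 1 + 2 = 3.

3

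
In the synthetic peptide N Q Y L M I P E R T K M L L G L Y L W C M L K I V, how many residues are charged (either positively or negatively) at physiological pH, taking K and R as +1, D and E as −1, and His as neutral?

Charged side chains at pH ~7.4: K, R (positive); D, E (negative).
Matching residues: E8, R9, K11, K23.

4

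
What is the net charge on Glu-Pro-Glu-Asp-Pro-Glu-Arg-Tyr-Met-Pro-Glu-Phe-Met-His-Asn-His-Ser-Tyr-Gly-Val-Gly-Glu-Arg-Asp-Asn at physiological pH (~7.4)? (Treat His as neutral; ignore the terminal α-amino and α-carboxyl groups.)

-5

Near pH 7.4, K and R contribute +1 each, D and E contribute −1 each, and every other side chain (His included, as stated) is uncharged.
Positive (K, R): Arg7, Arg23 → +2.
Negative (D, E): Glu1, Glu3, Asp4, Glu6, Glu11, Glu22, Asp24 → −7.
Net charge = (+2) + (−7) = −5.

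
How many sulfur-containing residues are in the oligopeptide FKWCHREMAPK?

Only Cys (C) and Met (M) have a sulfur atom in the side chain.
Matching residues: C4, M8.

2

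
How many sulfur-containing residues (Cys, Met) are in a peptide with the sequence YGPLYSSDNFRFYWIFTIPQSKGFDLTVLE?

0

None of the 30 residues belong to this group.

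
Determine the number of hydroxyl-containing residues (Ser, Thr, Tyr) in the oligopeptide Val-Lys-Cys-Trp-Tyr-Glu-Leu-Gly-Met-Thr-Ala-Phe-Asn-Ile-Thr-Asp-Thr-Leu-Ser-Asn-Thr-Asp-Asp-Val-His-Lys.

Matching residues: Tyr5, Thr10, Thr15, Thr17, Ser19, Thr21.

6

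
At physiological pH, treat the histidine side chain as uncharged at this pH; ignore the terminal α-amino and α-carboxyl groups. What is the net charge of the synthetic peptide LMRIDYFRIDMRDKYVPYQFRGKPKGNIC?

The side chains ionized at physiological pH are Lys/Arg (+1) and Asp/Glu (−1); with His treated as neutral, nothing else contributes.
Positive (K, R): R3, R8, R12, K14, R21, K23, K25 → +7.
Negative (D, E): D5, D10, D13 → −3.
Net charge = (+7) + (−3) = +4.

+4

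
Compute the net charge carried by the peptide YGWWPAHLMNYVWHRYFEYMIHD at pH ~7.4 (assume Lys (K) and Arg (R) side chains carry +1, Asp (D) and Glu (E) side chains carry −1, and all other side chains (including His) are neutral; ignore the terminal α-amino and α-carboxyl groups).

Positive (K, R): R15 → +1.
Negative (D, E): E18, D23 → −2.
Net charge = (+1) + (−2) = −1.

-1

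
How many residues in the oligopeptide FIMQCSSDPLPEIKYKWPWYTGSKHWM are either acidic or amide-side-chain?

Acidic: D, E. Amide-side-chain: N, Q.
Acidic residues here: D8, E12 (2).
Amide-side-chain residues here: Q4 (1).
The two groups share no amino acid, so total = 2 + 1 = 3.

3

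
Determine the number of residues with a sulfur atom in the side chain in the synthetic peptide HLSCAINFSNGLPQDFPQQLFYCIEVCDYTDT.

Cysteine (C, thiol) and methionine (M, thioether) are the two sulfur-containing amino acids.
Matching residues: C4, C23, C27.

3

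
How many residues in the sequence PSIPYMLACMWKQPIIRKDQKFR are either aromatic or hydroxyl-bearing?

Aromatic: F, W, Y. Hydroxyl-bearing: S, T, Y.
Aromatic residues here: Y5, W11, F22 (3).
Hydroxyl-bearing residues here: S2, Y5 (2).
Y is in both groups, so the 1 Y residue must not be double-counted.
Total = 3 + 2 − 1 = 4.

4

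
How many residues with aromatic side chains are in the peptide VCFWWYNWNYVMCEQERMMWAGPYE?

The aromatic amino acids are Phe (F, benzyl), Trp (W, indole), and Tyr (Y, phenol).
Matching residues: F3, W4, W5, Y6, W8, Y10, W20, Y24.

8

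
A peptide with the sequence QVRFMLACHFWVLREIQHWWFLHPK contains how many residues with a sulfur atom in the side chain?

Cysteine (C, thiol) and methionine (M, thioether) are the two sulfur-containing amino acids.
Matching residues: M5, C8.

2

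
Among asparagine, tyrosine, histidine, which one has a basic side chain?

histidine

The basic amino acids are Lys (K), Arg (R), and His (H).
Of the listed options, only histidine belongs to this group.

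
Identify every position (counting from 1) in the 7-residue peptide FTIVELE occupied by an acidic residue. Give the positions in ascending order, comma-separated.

5, 7

Matching residues: E5, E7.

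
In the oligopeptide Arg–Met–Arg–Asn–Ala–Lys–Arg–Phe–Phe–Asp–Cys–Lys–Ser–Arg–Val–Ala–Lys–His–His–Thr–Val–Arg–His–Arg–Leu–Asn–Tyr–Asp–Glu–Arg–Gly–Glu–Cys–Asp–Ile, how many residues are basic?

13

Lysine (K), arginine (R), and histidine (H) have basic, nitrogen-containing side chains.
Matching residues: Arg1, Arg3, Lys6, Arg7, Lys12, Arg14, Lys17, His18, His19, Arg22, His23, Arg24, Arg30.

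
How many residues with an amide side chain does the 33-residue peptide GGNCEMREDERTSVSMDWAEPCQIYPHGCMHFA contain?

2

Asparagine (N) and glutamine (Q) have uncharged amide side chains.
Matching residues: N3, Q23.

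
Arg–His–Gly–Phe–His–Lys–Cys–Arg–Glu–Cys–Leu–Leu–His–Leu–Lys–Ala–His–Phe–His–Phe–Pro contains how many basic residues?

9

The basic amino acids are Lys (K), Arg (R), and His (H).
Matching residues: Arg1, His2, His5, Lys6, Arg8, His13, Lys15, His17, His19.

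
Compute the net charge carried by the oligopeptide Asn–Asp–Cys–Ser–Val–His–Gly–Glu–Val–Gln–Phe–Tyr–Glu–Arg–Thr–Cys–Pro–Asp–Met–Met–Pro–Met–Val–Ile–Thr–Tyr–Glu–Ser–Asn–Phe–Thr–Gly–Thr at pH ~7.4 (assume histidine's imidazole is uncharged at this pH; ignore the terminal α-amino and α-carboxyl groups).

-4

The side chains ionized at physiological pH are Lys/Arg (+1) and Asp/Glu (−1); with His treated as neutral, nothing else contributes.
Positive (K, R): Arg14 → +1.
Negative (D, E): Asp2, Glu8, Glu13, Asp18, Glu27 → −5.
Net charge = (+1) + (−5) = −4.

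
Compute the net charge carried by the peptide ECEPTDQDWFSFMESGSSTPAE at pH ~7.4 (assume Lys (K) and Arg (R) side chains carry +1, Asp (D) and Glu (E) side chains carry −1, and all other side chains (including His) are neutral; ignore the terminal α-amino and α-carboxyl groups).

Positive (K, R): none → +0.
Negative (D, E): E1, E3, D6, D8, E14, E22 → −6.
Net charge = (+0) + (−6) = −6.

-6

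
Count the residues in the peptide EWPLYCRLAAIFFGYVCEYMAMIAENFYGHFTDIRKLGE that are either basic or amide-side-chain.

5

Basic: H, K, R. Amide-side-chain: N, Q.
Basic residues here: R7, H30, R35, K36 (4).
Amide-side-chain residues here: N26 (1).
The two groups share no amino acid, so total = 4 + 1 = 5.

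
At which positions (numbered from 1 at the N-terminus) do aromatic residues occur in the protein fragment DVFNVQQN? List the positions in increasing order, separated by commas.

Phenylalanine (F), tryptophan (W), and tyrosine (Y) have aromatic ring side chains.
Matching residues: F3.

3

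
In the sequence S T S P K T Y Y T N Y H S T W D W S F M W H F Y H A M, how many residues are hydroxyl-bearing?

S, T, and Y are the three residues with a side-chain hydroxyl.
Matching residues: S1, T2, S3, T6, Y7, Y8, T9, Y11, S13, T14, S18, Y24.

12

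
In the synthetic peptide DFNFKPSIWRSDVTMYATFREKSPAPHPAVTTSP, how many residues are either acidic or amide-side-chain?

Acidic: D, E. Amide-side-chain: N, Q.
Acidic residues here: D1, D12, E21 (3).
Amide-side-chain residues here: N3 (1).
The two groups share no amino acid, so total = 3 + 1 = 4.

4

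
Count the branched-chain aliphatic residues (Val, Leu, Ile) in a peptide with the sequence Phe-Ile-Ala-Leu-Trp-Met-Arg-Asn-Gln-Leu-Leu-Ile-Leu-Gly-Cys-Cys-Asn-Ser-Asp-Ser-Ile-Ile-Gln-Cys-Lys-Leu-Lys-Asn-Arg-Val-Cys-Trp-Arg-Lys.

Matching residues: Ile2, Leu4, Leu10, Leu11, Ile12, Leu13, Ile21, Ile22, Leu26, Val30.

10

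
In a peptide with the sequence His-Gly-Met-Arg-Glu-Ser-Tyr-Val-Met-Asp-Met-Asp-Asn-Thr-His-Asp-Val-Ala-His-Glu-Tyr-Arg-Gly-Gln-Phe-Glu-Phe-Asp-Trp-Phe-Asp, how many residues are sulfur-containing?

Only Cys (C) and Met (M) have a sulfur atom in the side chain.
Matching residues: Met3, Met9, Met11.

3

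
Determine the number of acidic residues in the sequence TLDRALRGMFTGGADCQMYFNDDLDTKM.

5

Only D (aspartate) and E (glutamate) carry a side-chain carboxylic acid.
Matching residues: D3, D15, D22, D23, D25.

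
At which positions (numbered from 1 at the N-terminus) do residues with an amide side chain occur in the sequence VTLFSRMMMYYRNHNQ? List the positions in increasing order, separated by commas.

13, 15, 16

Only N (asparagine) and Q (glutamine) carry a side-chain carboxamide.
Matching residues: N13, N15, Q16.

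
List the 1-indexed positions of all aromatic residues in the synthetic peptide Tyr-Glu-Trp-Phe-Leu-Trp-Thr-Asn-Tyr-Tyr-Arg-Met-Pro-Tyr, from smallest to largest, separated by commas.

Phenylalanine (F), tryptophan (W), and tyrosine (Y) have aromatic ring side chains.
Matching residues: Tyr1, Trp3, Phe4, Trp6, Tyr9, Tyr10, Tyr14.

1, 3, 4, 6, 9, 10, 14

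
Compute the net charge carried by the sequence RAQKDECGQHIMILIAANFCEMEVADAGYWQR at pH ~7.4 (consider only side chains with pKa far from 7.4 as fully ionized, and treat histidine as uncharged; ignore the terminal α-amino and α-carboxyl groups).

Near pH 7.4, K and R contribute +1 each, D and E contribute −1 each, and every other side chain (His included, as stated) is uncharged.
Positive (K, R): R1, K4, R32 → +3.
Negative (D, E): D5, E6, E21, E23, D26 → −5.
Net charge = (+3) + (−5) = −2.

-2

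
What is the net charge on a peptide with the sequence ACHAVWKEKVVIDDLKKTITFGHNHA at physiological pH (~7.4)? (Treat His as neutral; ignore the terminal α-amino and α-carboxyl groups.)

The side chains ionized at physiological pH are Lys/Arg (+1) and Asp/Glu (−1); with His treated as neutral, nothing else contributes.
Positive (K, R): K7, K9, K16, K17 → +4.
Negative (D, E): E8, D13, D14 → −3.
Net charge = (+4) + (−3) = +1.

+1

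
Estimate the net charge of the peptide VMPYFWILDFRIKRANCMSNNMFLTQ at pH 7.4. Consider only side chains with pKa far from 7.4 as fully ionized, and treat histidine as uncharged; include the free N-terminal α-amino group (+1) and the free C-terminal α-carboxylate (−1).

Near pH 7.4, K and R contribute +1 each, D and E contribute −1 each, and every other side chain (His included, as stated) is uncharged.
Positive (K, R): R11, K13, R14 → +3.
Negative (D, E): D9 → −1.
The N-terminus (+1) and C-terminus (−1) cancel.
Net charge = (+3) + (−1) = +2.

+2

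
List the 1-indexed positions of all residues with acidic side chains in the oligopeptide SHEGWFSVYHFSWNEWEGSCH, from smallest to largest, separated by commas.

Aspartate (D) and glutamate (E) have carboxylic-acid side chains and are the acidic amino acids.
Matching residues: E3, E15, E17.

3, 15, 17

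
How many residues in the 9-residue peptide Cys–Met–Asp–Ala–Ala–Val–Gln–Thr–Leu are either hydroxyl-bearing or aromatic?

Hydroxyl-bearing: S, T, Y. Aromatic: F, W, Y.
Hydroxyl-bearing residues here: Thr8 (1).
Aromatic residues here: none (0).
(Y belongs to both groups, but none appear in this sequence.) Total = 1 + 0 = 1.

1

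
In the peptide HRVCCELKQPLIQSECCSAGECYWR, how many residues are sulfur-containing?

5

The sulfur-bearing residues are cysteine (–SH) and methionine (–S–CH₃).
Matching residues: C4, C5, C16, C17, C22.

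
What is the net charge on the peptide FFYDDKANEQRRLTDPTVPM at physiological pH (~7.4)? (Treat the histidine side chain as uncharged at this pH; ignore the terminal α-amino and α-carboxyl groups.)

At pH ~7.4 the Lys and Arg side chains are protonated (+1), the Asp and Glu side chains are deprotonated (−1), and with His taken as neutral all other side chains carry no charge.
Positive (K, R): K6, R11, R12 → +3.
Negative (D, E): D4, D5, E9, D15 → −4.
Net charge = (+3) + (−4) = −1.

-1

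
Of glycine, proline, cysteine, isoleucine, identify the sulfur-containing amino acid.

The sulfur-bearing residues are cysteine (–SH) and methionine (–S–CH₃).
Of the listed options, only cysteine belongs to this group.

cysteine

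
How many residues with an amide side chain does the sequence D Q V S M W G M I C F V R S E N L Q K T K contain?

3

Only N (asparagine) and Q (glutamine) carry a side-chain carboxamide.
Matching residues: Q2, N16, Q18.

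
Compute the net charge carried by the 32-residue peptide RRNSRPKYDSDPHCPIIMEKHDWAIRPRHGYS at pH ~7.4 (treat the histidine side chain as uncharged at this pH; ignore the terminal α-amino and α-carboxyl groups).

+3

The side chains ionized at physiological pH are Lys/Arg (+1) and Asp/Glu (−1); with His treated as neutral, nothing else contributes.
Positive (K, R): R1, R2, R5, K7, K20, R26, R28 → +7.
Negative (D, E): D9, D11, E19, D22 → −4.
Net charge = (+7) + (−4) = +3.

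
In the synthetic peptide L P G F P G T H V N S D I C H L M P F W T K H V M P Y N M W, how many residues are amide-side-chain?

2

Only N (asparagine) and Q (glutamine) carry a side-chain carboxamide.
Matching residues: N10, N28.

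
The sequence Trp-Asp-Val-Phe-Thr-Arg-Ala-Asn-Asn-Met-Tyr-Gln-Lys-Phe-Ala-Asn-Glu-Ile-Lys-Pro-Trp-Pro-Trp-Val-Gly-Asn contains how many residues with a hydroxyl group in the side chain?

S, T, and Y are the three residues with a side-chain hydroxyl.
Matching residues: Thr5, Tyr11.

2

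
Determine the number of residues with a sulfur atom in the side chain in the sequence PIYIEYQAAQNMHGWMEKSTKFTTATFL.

2

Only Cys (C) and Met (M) have a sulfur atom in the side chain.
Matching residues: M12, M16.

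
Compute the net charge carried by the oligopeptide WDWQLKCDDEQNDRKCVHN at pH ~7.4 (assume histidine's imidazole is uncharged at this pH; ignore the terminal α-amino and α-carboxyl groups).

-2

At pH ~7.4 the Lys and Arg side chains are protonated (+1), the Asp and Glu side chains are deprotonated (−1), and with His taken as neutral all other side chains carry no charge.
Positive (K, R): K6, R14, K15 → +3.
Negative (D, E): D2, D8, D9, E10, D13 → −5.
Net charge = (+3) + (−5) = −2.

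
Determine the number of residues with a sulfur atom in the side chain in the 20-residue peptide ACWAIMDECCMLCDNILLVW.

6

Only Cys (C) and Met (M) have a sulfur atom in the side chain.
Matching residues: C2, M6, C9, C10, M11, C13.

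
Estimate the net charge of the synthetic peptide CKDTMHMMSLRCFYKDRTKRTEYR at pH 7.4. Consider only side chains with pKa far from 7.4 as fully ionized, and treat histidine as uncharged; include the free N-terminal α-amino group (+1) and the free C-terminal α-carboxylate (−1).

The side chains ionized at physiological pH are Lys/Arg (+1) and Asp/Glu (−1); with His treated as neutral, nothing else contributes.
Positive (K, R): K2, R11, K15, R17, K19, R20, R24 → +7.
Negative (D, E): D3, D16, E22 → −3.
The N-terminus (+1) and C-terminus (−1) cancel.
Net charge = (+7) + (−3) = +4.

+4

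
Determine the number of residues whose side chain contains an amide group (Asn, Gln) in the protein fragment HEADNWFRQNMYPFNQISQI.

Matching residues: N5, Q9, N10, N15, Q16, Q19.

6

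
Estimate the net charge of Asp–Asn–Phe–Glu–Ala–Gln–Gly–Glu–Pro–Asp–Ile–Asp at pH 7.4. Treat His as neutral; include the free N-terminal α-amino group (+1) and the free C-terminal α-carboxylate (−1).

Near pH 7.4, K and R contribute +1 each, D and E contribute −1 each, and every other side chain (His included, as stated) is uncharged.
Positive (K, R): none → +0.
Negative (D, E): Asp1, Glu4, Glu8, Asp10, Asp12 → −5.
The N-terminus (+1) and C-terminus (−1) cancel.
Net charge = (+0) + (−5) = −5.

-5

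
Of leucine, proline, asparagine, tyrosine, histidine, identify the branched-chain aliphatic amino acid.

The BCAAs are Val, Leu, and Ile — aliphatic side chains with a branch point.
Of the listed options, only leucine belongs to this group.

leucine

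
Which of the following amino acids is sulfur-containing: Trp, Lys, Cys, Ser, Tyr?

Cys

The sulfur-bearing residues are cysteine (–SH) and methionine (–S–CH₃).
Of the listed options, only Cys belongs to this group.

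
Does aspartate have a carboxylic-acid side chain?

Yes

Aspartate (D) and glutamate (E) have carboxylic-acid side chains and are the acidic amino acids.
Aspartate is in this group.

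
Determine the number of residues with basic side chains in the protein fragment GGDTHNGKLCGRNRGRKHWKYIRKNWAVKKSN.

12

Lysine (K), arginine (R), and histidine (H) have basic, nitrogen-containing side chains.
Matching residues: H5, K8, R12, R14, R16, K17, H18, K20, R23, K24, K29, K30.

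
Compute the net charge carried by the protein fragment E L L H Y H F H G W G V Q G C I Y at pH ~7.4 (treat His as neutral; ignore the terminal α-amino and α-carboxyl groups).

-1

At pH ~7.4 the Lys and Arg side chains are protonated (+1), the Asp and Glu side chains are deprotonated (−1), and with His taken as neutral all other side chains carry no charge.
Positive (K, R): none → +0.
Negative (D, E): E1 → −1.
Net charge = (+0) + (−1) = −1.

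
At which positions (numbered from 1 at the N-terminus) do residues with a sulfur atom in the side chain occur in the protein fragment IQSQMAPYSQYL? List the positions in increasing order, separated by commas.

5

Only Cys (C) and Met (M) have a sulfur atom in the side chain.
Matching residues: M5.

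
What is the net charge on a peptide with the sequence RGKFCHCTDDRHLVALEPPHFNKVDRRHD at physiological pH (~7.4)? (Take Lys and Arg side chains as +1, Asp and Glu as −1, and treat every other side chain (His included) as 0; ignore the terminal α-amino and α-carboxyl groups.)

Positive (K, R): R1, K3, R11, K23, R26, R27 → +6.
Negative (D, E): D9, D10, E17, D25, D29 → −5.
Net charge = (+6) + (−5) = +1.

+1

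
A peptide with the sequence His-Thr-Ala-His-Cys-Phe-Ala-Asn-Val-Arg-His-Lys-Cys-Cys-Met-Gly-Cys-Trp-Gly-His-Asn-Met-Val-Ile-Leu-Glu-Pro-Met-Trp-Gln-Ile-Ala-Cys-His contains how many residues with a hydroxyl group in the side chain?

1

The –OH-bearing residues are Ser, Thr (aliphatic alcohols), and Tyr (phenol).
Matching residues: Thr2.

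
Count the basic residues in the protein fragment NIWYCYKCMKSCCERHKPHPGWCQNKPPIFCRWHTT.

9

K, R, and H are the three residues with basic side chains (ε-amine, guanidinium, and imidazole respectively).
Matching residues: K7, K10, R15, H16, K17, H19, K26, R32, H34.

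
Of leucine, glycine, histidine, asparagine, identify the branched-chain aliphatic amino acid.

V, L, and I make up the branched-chain aliphatic group.
Of the listed options, only leucine belongs to this group.

leucine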